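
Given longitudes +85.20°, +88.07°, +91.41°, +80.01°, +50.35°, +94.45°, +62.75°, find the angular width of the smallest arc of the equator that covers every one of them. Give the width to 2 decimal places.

44.10°

Sort the longitudes: +50.35°, +62.75°, +80.01°, +85.20°, +88.07°, +91.41°, +94.45°.
Eastward gaps between consecutive values (wrapping around): 12.40°, 17.26°, 5.19°, 2.87°, 3.34°, 3.04°, 315.90°.
Largest gap = 315.90° ⇒ minimal covering band is its complement: 360° − 315.90° = 44.10°.
Band runs from +50.35° eastward to +94.45°.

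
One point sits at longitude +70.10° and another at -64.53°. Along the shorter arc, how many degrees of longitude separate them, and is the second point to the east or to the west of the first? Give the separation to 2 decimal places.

Raw difference: -64.53 − 70.10 = -134.63°.
Normalise into (−180°, 180°]: -134.63° stays -134.63°.
Negative ⇒ the second point lies to the west; separation 134.63°.

134.63° west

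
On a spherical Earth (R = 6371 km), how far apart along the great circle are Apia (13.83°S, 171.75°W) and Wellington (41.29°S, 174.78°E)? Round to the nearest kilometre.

Δλ = 174.78 − -171.75 = 346.53°; wrapped into (−180°, 180°]: -13.47°.
Δφ = -41.29 − -13.83 = -27.46°.
a = sin²(Δφ/2) + cos φ₁ · cos φ₂ · sin²(Δλ/2) = 0.066368.
c = 2·atan2(√a, √(1−a)) = 0.52112 rad → d = 6371·c ≈ 3320.04 km.

3320 km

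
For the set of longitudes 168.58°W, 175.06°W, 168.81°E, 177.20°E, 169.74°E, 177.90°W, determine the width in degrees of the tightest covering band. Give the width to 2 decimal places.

22.61°

Sort the longitudes: -177.90°, -175.06°, -168.58°, +168.81°, +169.74°, +177.20°.
Eastward gaps between consecutive values (wrapping around): 2.84°, 6.48°, 337.39°, 0.93°, 7.46°, 4.90°.
Largest gap = 337.39° ⇒ minimal covering band is its complement: 360° − 337.39° = 22.61°.
Band runs from +168.81° eastward to -168.58°, crossing the antimeridian.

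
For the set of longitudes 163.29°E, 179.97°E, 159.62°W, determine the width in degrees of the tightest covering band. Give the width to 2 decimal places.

Sort the longitudes: -159.62°, +163.29°, +179.97°.
Eastward gaps between consecutive values (wrapping around): 322.91°, 16.68°, 20.41°.
Largest gap = 322.91° ⇒ minimal covering band is its complement: 360° − 322.91° = 37.09°.
Band runs from +163.29° eastward to -159.62°, crossing the antimeridian.

37.09°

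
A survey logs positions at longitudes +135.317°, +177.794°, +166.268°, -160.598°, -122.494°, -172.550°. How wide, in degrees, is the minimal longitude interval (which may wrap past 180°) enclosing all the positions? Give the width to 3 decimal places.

102.189°

Sort the longitudes: -172.550°, -160.598°, -122.494°, +135.317°, +166.268°, +177.794°.
Eastward gaps between consecutive values (wrapping around): 11.952°, 38.104°, 257.811°, 30.951°, 11.526°, 9.656°.
Largest gap = 257.811° ⇒ minimal covering band is its complement: 360° − 257.811° = 102.189°.
Band runs from +135.317° eastward to -122.494°, crossing the antimeridian.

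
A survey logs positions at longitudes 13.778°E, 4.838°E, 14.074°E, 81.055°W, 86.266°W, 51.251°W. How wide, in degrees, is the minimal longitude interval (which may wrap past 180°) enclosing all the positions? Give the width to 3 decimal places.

100.340°

Sort the longitudes: -86.266°, -81.055°, -51.251°, +4.838°, +13.778°, +14.074°.
Eastward gaps between consecutive values (wrapping around): 5.211°, 29.804°, 56.089°, 8.940°, 0.296°, 259.660°.
Largest gap = 259.660° ⇒ minimal covering band is its complement: 360° − 259.660° = 100.340°.
Band runs from -86.266° eastward to +14.074°.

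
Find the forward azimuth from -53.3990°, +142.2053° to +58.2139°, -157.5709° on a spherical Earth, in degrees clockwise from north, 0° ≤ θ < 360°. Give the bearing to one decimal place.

Δλ = -157.5709 − 142.2053 = -299.7762°; wrapped into (−180°, 180°]: 60.2238°.
θ = atan2( sin Δλ · cos φ₂ , cos φ₁ · sin φ₂ − sin φ₁ · cos φ₂ · cos Δλ )
  = atan2(0.45720, 0.71682) = 32.531° → normalised to [0°, 360°): 32.531°.

32.5°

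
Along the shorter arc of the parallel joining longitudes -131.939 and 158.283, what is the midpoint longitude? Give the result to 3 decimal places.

Signed shortest Δλ from -131.939° to +158.283° is -69.778°.
Midpoint longitude = -131.939° + (-69.778°)/2 = -131.939° − 34.889° = -166.828°.
(The naïve average (-131.939 + +158.283)/2 = 13.172° is on the wrong side of the globe.)

-166.828°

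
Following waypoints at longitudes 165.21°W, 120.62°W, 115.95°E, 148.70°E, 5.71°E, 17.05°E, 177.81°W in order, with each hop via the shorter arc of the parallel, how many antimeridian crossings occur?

2

Leg 1: -165.21° → -120.62°, shortest Δλ = 44.59° (east) — does not cross 180°.
Leg 2: -120.62° → +115.95°, shortest Δλ = -123.43° (west) — crosses 180°.
Leg 3: +115.95° → +148.70°, shortest Δλ = 32.75° (east) — does not cross 180°.
Leg 4: +148.70° → +5.71°, shortest Δλ = -142.99° (west) — does not cross 180°.
Leg 5: +5.71° → +17.05°, shortest Δλ = 11.34° (east) — does not cross 180°.
Leg 6: +17.05° → -177.81°, shortest Δλ = 165.14° (east) — crosses 180°.
Total crossings: 2.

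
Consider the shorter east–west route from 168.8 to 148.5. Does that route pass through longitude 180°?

Signed shortest Δλ = ((148.5 − 168.8 + 180) mod 360) − 180 = -20.3°.
Going west by 20.3° from +168.8° reaches +148.5° without touching 180°.

No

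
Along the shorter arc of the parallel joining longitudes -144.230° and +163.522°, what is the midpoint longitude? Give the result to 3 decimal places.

-170.354°

Signed shortest Δλ from -144.230° to +163.522° is -52.248°.
Midpoint longitude = -144.230° + (-52.248°)/2 = -144.230° − 26.124° = -170.354°.
(The naïve average (-144.230 + +163.522)/2 = 9.646° is on the wrong side of the globe.)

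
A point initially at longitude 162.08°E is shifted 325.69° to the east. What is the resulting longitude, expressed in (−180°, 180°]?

127.77°E

Start at +162.08°; shift +325.69° → +487.77°.
+487.77° lies outside (−180°, 180°]; subtract 360° → +127.77°.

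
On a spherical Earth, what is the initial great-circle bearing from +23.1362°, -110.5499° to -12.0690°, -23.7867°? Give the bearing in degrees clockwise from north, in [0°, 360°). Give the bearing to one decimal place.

Δλ = -23.7867 − -110.5499 = 86.7632°.
θ = atan2( sin Δλ · cos φ₂ , cos φ₁ · sin φ₂ − sin φ₁ · cos φ₂ · cos Δλ )
  = atan2(0.97634, -0.21397) = 102.361° → normalised to [0°, 360°): 102.361°.

102.4°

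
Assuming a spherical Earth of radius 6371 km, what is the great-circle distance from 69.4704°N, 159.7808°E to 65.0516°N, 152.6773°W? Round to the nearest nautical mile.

Δλ = -152.6773 − 159.7808 = -312.4581°; wrapped into (−180°, 180°]: 47.5419°.
Δφ = 65.0516 − 69.4704 = -4.4188°.
a = sin²(Δφ/2) + cos φ₁ · cos φ₂ · sin²(Δλ/2) = 0.025520.
c = 2·atan2(√a, √(1−a)) = 0.32087 rad → d = 6371·c ≈ 2044.28 km ≈ 1103.83 nmi.

1104 nmi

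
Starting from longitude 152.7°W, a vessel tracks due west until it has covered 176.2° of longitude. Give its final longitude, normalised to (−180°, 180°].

Start at -152.7°; shift −176.2° → -328.9°.
-328.9° lies outside (−180°, 180°]; add 360° → +31.1°.

31.1°E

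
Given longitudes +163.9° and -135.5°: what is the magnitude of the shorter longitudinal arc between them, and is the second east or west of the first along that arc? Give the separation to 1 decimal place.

60.6° east

Raw difference: -135.5 − 163.9 = -299.4°.
Normalise into (−180°, 180°]: -299.4° + 360° = 60.6°.
Positive ⇒ the second point lies to the east; separation 60.6°.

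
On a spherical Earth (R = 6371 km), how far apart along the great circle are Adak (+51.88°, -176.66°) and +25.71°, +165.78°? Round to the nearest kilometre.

Δλ = 165.78 − -176.66 = 342.44°; wrapped into (−180°, 180°]: -17.56°.
Δφ = 25.71 − 51.88 = -26.17°.
a = sin²(Δφ/2) + cos φ₁ · cos φ₂ · sin²(Δλ/2) = 0.064214.
c = 2·atan2(√a, √(1−a)) = 0.51240 rad → d = 6371·c ≈ 3264.49 km.

3264 km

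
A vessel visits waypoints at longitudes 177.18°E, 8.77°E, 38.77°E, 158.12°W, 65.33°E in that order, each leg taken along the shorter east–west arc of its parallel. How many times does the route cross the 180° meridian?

2

Leg 1: +177.18° → +8.77°, shortest Δλ = -168.41° (west) — does not cross 180°.
Leg 2: +8.77° → +38.77°, shortest Δλ = 30.0° (east) — does not cross 180°.
Leg 3: +38.77° → -158.12°, shortest Δλ = 163.11° (east) — crosses 180°.
Leg 4: -158.12° → +65.33°, shortest Δλ = -136.55° (west) — crosses 180°.
Total crossings: 2.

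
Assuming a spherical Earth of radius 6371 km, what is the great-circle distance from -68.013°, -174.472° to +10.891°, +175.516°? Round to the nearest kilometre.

8810 km

Δλ = 175.516 − -174.472 = 349.988°; wrapped into (−180°, 180°]: -10.012°.
Δφ = 10.891 − -68.013 = 78.904°.
a = sin²(Δφ/2) + cos φ₁ · cos φ₂ · sin²(Δλ/2) = 0.406573.
c = 2·atan2(√a, √(1−a)) = 1.38284 rad → d = 6371·c ≈ 8810.05 km.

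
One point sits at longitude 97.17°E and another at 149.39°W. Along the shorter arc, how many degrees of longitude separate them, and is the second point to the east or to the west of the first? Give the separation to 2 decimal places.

113.44° east

Raw difference: -149.39 − 97.17 = -246.56°.
Normalise into (−180°, 180°]: -246.56° + 360° = 113.44°.
Positive ⇒ the second point lies to the east; separation 113.44°.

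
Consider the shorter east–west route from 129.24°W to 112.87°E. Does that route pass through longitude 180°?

Yes

Naïve |112.87 − -129.24| = 242.11° > 180°, so the shorter arc goes the other way round — across 180°.
Signed shortest Δλ = ((112.87 − -129.24 + 180) mod 360) − 180 = -117.89°.
Going west by 117.89° from -129.24° passes through 180° before reaching +112.87°.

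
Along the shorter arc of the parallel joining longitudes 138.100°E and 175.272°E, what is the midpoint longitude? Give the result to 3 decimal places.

156.686°E

Signed shortest Δλ from +138.100° to +175.272° is +37.172°.
Midpoint longitude = +138.100° + (+37.172°)/2 = +138.100° + 18.586° = +156.686°.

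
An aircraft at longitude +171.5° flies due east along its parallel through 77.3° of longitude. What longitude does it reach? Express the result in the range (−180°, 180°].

Start at +171.5°; shift +77.3° → +248.8°.
+248.8° lies outside (−180°, 180°]; subtract 360° → -111.2°.

-111.2°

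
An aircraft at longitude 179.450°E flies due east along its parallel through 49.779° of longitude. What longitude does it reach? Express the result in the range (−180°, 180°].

Start at +179.450°; shift +49.779° → +229.229°.
+229.229° lies outside (−180°, 180°]; subtract 360° → -130.771°.

130.771°W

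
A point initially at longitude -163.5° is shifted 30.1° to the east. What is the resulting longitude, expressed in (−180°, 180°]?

Start at -163.5°; shift +30.1° → -133.4°.
-133.4° already lies in (−180°, 180°].

-133.4°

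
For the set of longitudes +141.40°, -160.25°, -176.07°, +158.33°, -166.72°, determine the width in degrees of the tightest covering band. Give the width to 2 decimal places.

Sort the longitudes: -176.07°, -166.72°, -160.25°, +141.40°, +158.33°.
Eastward gaps between consecutive values (wrapping around): 9.35°, 6.47°, 301.65°, 16.93°, 25.60°.
Largest gap = 301.65° ⇒ minimal covering band is its complement: 360° − 301.65° = 58.35°.
Band runs from +141.40° eastward to -160.25°, crossing the antimeridian.

58.35°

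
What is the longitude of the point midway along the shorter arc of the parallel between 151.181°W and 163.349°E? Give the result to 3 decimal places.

173.916°W

Signed shortest Δλ from -151.181° to +163.349° is -45.470°.
Midpoint longitude = -151.181° + (-45.470°)/2 = -151.181° − 22.735° = -173.916°.
(The naïve average (-151.181 + +163.349)/2 = 6.084° is on the wrong side of the globe.)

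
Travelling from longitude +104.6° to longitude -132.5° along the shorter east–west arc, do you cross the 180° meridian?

Naïve |-132.5 − 104.6| = 237.1° > 180°, so the shorter arc goes the other way round — across 180°.
Signed shortest Δλ = ((-132.5 − 104.6 + 180) mod 360) − 180 = 122.9°.
Going east by 122.9° from +104.6° passes through 180° before reaching -132.5°.

Yes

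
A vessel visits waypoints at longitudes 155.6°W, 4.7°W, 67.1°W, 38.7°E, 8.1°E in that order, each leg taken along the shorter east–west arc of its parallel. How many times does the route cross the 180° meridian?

0

Leg 1: -155.6° → -4.7°, shortest Δλ = 150.9° (east) — does not cross 180°.
Leg 2: -4.7° → -67.1°, shortest Δλ = -62.4° (west) — does not cross 180°.
Leg 3: -67.1° → +38.7°, shortest Δλ = 105.8° (east) — does not cross 180°.
Leg 4: +38.7° → +8.1°, shortest Δλ = -30.6° (west) — does not cross 180°.
Total crossings: 0.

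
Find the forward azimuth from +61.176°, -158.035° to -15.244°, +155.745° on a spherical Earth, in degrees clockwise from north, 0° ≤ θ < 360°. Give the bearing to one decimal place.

224.4°

Δλ = 155.745 − -158.035 = 313.780°; wrapped into (−180°, 180°]: -46.220°.
θ = atan2( sin Δλ · cos φ₂ , cos φ₁ · sin φ₂ − sin φ₁ · cos φ₂ · cos Δλ )
  = atan2(-0.69660, -0.71161) = -135.611° → normalised to [0°, 360°): 224.389°.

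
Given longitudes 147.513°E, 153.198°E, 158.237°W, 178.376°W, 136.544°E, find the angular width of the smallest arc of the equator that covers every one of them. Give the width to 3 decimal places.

Sort the longitudes: -178.376°, -158.237°, +136.544°, +147.513°, +153.198°.
Eastward gaps between consecutive values (wrapping around): 20.139°, 294.781°, 10.969°, 5.685°, 28.426°.
Largest gap = 294.781° ⇒ minimal covering band is its complement: 360° − 294.781° = 65.219°.
Band runs from +136.544° eastward to -158.237°, crossing the antimeridian.

65.219°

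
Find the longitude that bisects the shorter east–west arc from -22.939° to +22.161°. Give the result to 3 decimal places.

Signed shortest Δλ from -22.939° to +22.161° is +45.100°.
Midpoint longitude = -22.939° + (+45.100°)/2 = -22.939° + 22.550° = -0.389°.

-0.389°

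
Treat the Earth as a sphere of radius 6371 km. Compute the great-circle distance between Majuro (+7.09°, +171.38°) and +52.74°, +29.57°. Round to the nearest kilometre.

12449 km

Δλ = 29.57 − 171.38 = -141.81°.
Δφ = 52.74 − 7.09 = 45.65°.
a = sin²(Δφ/2) + cos φ₁ · cos φ₂ · sin²(Δλ/2) = 0.686987.
c = 2·atan2(√a, √(1−a)) = 1.95409 rad → d = 6371·c ≈ 12449.49 km.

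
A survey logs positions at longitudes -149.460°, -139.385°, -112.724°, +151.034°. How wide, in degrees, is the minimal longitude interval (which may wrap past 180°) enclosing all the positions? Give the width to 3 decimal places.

Sort the longitudes: -149.460°, -139.385°, -112.724°, +151.034°.
Eastward gaps between consecutive values (wrapping around): 10.075°, 26.661°, 263.758°, 59.506°.
Largest gap = 263.758° ⇒ minimal covering band is its complement: 360° − 263.758° = 96.242°.
Band runs from +151.034° eastward to -112.724°, crossing the antimeridian.

96.242°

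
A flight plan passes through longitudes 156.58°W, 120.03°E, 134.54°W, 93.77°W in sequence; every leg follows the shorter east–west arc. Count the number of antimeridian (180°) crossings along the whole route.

Leg 1: -156.58° → +120.03°, shortest Δλ = -83.39° (west) — crosses 180°.
Leg 2: +120.03° → -134.54°, shortest Δλ = 105.43° (east) — crosses 180°.
Leg 3: -134.54° → -93.77°, shortest Δλ = 40.77° (east) — does not cross 180°.
Total crossings: 2.

2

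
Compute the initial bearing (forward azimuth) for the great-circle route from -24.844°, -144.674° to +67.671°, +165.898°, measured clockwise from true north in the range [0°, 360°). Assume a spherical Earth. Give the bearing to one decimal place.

Δλ = 165.898 − -144.674 = 310.572°; wrapped into (−180°, 180°]: -49.428°.
θ = atan2( sin Δλ · cos φ₂ , cos φ₁ · sin φ₂ − sin φ₁ · cos φ₂ · cos Δλ )
  = atan2(-0.28859, 0.94323) = -17.012° → normalised to [0°, 360°): 342.988°.

343.0°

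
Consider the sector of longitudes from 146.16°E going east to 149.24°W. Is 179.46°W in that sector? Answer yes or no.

Band width going east from +146.16° to -149.24°: ((-149.24 − 146.16) mod 360) = 64.60°.
Offset of -179.46° east of the west edge: ((-179.46 − 146.16) mod 360) = 34.38°.
34.38° ≤ 64.60° ⇒ inside.

Yes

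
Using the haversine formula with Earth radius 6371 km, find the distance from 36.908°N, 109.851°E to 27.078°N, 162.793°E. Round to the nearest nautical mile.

Δλ = 162.793 − 109.851 = 52.942°.
Δφ = 27.078 − 36.908 = -9.830°.
a = sin²(Δφ/2) + cos φ₁ · cos φ₂ · sin²(Δλ/2) = 0.148798.
c = 2·atan2(√a, √(1−a)) = 0.79203 rad → d = 6371·c ≈ 5046.00 km ≈ 2724.62 nmi.

2725 nmi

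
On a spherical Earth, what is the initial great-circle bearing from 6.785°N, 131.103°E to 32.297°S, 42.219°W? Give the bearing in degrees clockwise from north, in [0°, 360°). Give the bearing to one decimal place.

192.8°

Δλ = -42.219 − 131.103 = -173.322°.
θ = atan2( sin Δλ · cos φ₂ , cos φ₁ · sin φ₂ − sin φ₁ · cos φ₂ · cos Δλ )
  = atan2(-0.09830, -0.43138) = -167.163° → normalised to [0°, 360°): 192.837°.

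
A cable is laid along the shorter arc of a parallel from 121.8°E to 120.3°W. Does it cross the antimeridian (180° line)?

Yes

Naïve |-120.3 − 121.8| = 242.1° > 180°, so the shorter arc goes the other way round — across 180°.
Signed shortest Δλ = ((-120.3 − 121.8 + 180) mod 360) − 180 = 117.9°.
Going east by 117.9° from +121.8° passes through 180° before reaching -120.3°.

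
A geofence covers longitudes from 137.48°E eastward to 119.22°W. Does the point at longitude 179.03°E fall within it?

Band width going east from +137.48° to -119.22°: ((-119.22 − 137.48) mod 360) = 103.30°.
Offset of +179.03° east of the west edge: ((179.03 − 137.48) mod 360) = 41.55°.
41.55° ≤ 103.30° ⇒ inside.

Yes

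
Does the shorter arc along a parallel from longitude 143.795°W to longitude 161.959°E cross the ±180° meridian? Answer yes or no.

Yes

Naïve |161.959 − -143.795| = 305.754° > 180°, so the shorter arc goes the other way round — across 180°.
Signed shortest Δλ = ((161.959 − -143.795 + 180) mod 360) − 180 = -54.246°.
Going west by 54.246° from -143.795° passes through 180° before reaching +161.959°.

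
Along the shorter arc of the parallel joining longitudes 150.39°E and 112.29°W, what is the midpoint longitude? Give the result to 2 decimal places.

Signed shortest Δλ from +150.39° to -112.29° is +97.32°.
Midpoint longitude = +150.39° + (+97.32°)/2 = +150.39° + 48.66° = +199.05°.
Normalise into (−180°, 180°]: -160.95°.
(The naïve average (+150.39 + -112.29)/2 = 19.05° is on the wrong side of the globe.)

160.95°W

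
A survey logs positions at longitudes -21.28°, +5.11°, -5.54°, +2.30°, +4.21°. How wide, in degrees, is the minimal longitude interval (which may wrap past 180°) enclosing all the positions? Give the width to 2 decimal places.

26.39°

Sort the longitudes: -21.28°, -5.54°, +2.30°, +4.21°, +5.11°.
Eastward gaps between consecutive values (wrapping around): 15.74°, 7.84°, 1.91°, 0.90°, 333.61°.
Largest gap = 333.61° ⇒ minimal covering band is its complement: 360° − 333.61° = 26.39°.
Band runs from -21.28° eastward to +5.11°.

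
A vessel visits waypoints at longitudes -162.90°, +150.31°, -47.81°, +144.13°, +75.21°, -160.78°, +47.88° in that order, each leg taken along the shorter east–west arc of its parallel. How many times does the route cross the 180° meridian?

5

Leg 1: -162.90° → +150.31°, shortest Δλ = -46.79° (west) — crosses 180°.
Leg 2: +150.31° → -47.81°, shortest Δλ = 161.88° (east) — crosses 180°.
Leg 3: -47.81° → +144.13°, shortest Δλ = -168.06° (west) — crosses 180°.
Leg 4: +144.13° → +75.21°, shortest Δλ = -68.92° (west) — does not cross 180°.
Leg 5: +75.21° → -160.78°, shortest Δλ = 124.01° (east) — crosses 180°.
Leg 6: -160.78° → +47.88°, shortest Δλ = -151.34° (west) — crosses 180°.
Total crossings: 5.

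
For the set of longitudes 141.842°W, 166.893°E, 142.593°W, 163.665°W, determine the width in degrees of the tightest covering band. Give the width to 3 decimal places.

Sort the longitudes: -163.665°, -142.593°, -141.842°, +166.893°.
Eastward gaps between consecutive values (wrapping around): 21.072°, 0.751°, 308.735°, 29.442°.
Largest gap = 308.735° ⇒ minimal covering band is its complement: 360° − 308.735° = 51.265°.
Band runs from +166.893° eastward to -141.842°, crossing the antimeridian.

51.265°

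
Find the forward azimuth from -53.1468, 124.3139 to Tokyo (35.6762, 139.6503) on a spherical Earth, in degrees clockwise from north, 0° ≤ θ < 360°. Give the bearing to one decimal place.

12.4°

Δλ = 139.6503 − 124.3139 = 15.3364°.
θ = atan2( sin Δλ · cos φ₂ , cos φ₁ · sin φ₂ − sin φ₁ · cos φ₂ · cos Δλ )
  = atan2(0.21485, 0.97664) = 12.407° → normalised to [0°, 360°): 12.407°.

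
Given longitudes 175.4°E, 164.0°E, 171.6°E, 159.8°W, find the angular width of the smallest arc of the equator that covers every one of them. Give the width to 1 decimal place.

36.2°

Sort the longitudes: -159.8°, +164.0°, +171.6°, +175.4°.
Eastward gaps between consecutive values (wrapping around): 323.8°, 7.6°, 3.8°, 24.8°.
Largest gap = 323.8° ⇒ minimal covering band is its complement: 360° − 323.8° = 36.2°.
Band runs from +164.0° eastward to -159.8°, crossing the antimeridian.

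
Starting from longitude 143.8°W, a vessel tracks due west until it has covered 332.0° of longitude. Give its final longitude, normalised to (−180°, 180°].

115.8°W

Start at -143.8°; shift −332.0° → -475.8°.
-475.8° lies outside (−180°, 180°]; add 360° → -115.8°.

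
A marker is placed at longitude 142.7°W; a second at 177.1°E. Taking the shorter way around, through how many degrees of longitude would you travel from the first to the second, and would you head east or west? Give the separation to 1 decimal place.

40.2° west

Raw difference: 177.1 − -142.7 = 319.8°.
Normalise into (−180°, 180°]: 319.8° − 360° = -40.2°.
Negative ⇒ the second point lies to the west; separation 40.2°.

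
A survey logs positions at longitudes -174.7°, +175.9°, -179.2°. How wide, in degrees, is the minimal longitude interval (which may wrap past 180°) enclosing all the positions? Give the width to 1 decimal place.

9.4°

Sort the longitudes: -179.2°, -174.7°, +175.9°.
Eastward gaps between consecutive values (wrapping around): 4.5°, 350.6°, 4.9°.
Largest gap = 350.6° ⇒ minimal covering band is its complement: 360° − 350.6° = 9.4°.
Band runs from +175.9° eastward to -174.7°, crossing the antimeridian.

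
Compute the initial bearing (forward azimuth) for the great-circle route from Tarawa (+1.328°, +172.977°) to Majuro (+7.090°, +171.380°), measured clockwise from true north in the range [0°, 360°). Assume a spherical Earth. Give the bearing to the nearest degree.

Δλ = 171.380 − 172.977 = -1.597°.
θ = atan2( sin Δλ · cos φ₂ , cos φ₁ · sin φ₂ − sin φ₁ · cos φ₂ · cos Δλ )
  = atan2(-0.02766, 0.10041) = -15.400° → normalised to [0°, 360°): 344.600°.

345°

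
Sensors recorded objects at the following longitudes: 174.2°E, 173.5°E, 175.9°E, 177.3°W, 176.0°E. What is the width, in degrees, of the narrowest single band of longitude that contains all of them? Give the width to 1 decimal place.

9.2°

Sort the longitudes: -177.3°, +173.5°, +174.2°, +175.9°, +176.0°.
Eastward gaps between consecutive values (wrapping around): 350.8°, 0.7°, 1.7°, 0.1°, 6.7°.
Largest gap = 350.8° ⇒ minimal covering band is its complement: 360° − 350.8° = 9.2°.
Band runs from +173.5° eastward to -177.3°, crossing the antimeridian.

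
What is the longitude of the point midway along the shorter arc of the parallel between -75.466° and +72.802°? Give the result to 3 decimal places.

Signed shortest Δλ from -75.466° to +72.802° is +148.268°.
Midpoint longitude = -75.466° + (+148.268°)/2 = -75.466° + 74.134° = -1.332°.

-1.332°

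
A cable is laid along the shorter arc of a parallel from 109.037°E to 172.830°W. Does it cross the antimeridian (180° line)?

Yes

Naïve |-172.830 − 109.037| = 281.867° > 180°, so the shorter arc goes the other way round — across 180°.
Signed shortest Δλ = ((-172.830 − 109.037 + 180) mod 360) − 180 = 78.133°.
Going east by 78.133° from +109.037° passes through 180° before reaching -172.830°.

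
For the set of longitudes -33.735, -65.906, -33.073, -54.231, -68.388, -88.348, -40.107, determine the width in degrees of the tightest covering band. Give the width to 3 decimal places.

Sort the longitudes: -88.348°, -68.388°, -65.906°, -54.231°, -40.107°, -33.735°, -33.073°.
Eastward gaps between consecutive values (wrapping around): 19.960°, 2.482°, 11.675°, 14.124°, 6.372°, 0.662°, 304.725°.
Largest gap = 304.725° ⇒ minimal covering band is its complement: 360° − 304.725° = 55.275°.
Band runs from -88.348° eastward to -33.073°.

55.275°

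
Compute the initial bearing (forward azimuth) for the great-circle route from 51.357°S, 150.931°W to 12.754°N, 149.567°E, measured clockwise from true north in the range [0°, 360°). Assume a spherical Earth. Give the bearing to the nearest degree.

Δλ = 149.567 − -150.931 = 300.498°; wrapped into (−180°, 180°]: -59.502°.
θ = atan2( sin Δλ · cos φ₂ , cos φ₁ · sin φ₂ − sin φ₁ · cos φ₂ · cos Δλ )
  = atan2(-0.84039, 0.52447) = -58.032° → normalised to [0°, 360°): 301.968°.

302°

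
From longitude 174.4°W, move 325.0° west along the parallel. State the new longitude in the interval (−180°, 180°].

139.4°W

Start at -174.4°; shift −325.0° → -499.4°.
-499.4° lies outside (−180°, 180°]; add 360° → -139.4°.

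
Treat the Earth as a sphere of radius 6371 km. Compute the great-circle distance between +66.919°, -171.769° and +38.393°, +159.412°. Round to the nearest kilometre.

3647 km

Δλ = 159.412 − -171.769 = 331.181°; wrapped into (−180°, 180°]: -28.819°.
Δφ = 38.393 − 66.919 = -28.526°.
a = sin²(Δφ/2) + cos φ₁ · cos φ₂ · sin²(Δλ/2) = 0.079727.
c = 2·atan2(√a, √(1−a)) = 0.57251 rad → d = 6371·c ≈ 3647.45 km.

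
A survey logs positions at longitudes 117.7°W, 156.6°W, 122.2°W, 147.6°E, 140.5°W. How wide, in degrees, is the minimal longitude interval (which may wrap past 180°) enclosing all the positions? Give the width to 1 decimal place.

94.7°

Sort the longitudes: -156.6°, -140.5°, -122.2°, -117.7°, +147.6°.
Eastward gaps between consecutive values (wrapping around): 16.1°, 18.3°, 4.5°, 265.3°, 55.8°.
Largest gap = 265.3° ⇒ minimal covering band is its complement: 360° − 265.3° = 94.7°.
Band runs from +147.6° eastward to -117.7°, crossing the antimeridian.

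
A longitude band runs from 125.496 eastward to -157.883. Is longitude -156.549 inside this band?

Band width going east from +125.496° to -157.883°: ((-157.883 − 125.496) mod 360) = 76.621°.
Offset of -156.549° east of the west edge: ((-156.549 − 125.496) mod 360) = 77.955°.
77.955° > 76.621° ⇒ outside.

No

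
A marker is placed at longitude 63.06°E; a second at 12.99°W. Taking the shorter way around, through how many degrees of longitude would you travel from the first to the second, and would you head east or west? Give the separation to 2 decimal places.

76.05° west

Raw difference: -12.99 − 63.06 = -76.05°.
Normalise into (−180°, 180°]: -76.05° stays -76.05°.
Negative ⇒ the second point lies to the west; separation 76.05°.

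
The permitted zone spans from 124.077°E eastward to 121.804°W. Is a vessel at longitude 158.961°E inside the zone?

Yes

Band width going east from +124.077° to -121.804°: ((-121.804 − 124.077) mod 360) = 114.119°.
Offset of +158.961° east of the west edge: ((158.961 − 124.077) mod 360) = 34.884°.
34.884° ≤ 114.119° ⇒ inside.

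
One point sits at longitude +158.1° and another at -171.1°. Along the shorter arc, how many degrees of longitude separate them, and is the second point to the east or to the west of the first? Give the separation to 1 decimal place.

30.8° east

Raw difference: -171.1 − 158.1 = -329.2°.
Normalise into (−180°, 180°]: -329.2° + 360° = 30.8°.
Positive ⇒ the second point lies to the east; separation 30.8°.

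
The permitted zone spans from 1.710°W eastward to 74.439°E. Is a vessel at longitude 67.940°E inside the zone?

Yes

Band width going east from -1.710° to +74.439°: ((74.439 − -1.710) mod 360) = 76.149°.
Offset of +67.940° east of the west edge: ((67.940 − -1.710) mod 360) = 69.650°.
69.650° ≤ 76.149° ⇒ inside.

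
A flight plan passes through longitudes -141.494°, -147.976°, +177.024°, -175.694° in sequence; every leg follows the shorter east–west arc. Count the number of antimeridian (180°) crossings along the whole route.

2

Leg 1: -141.494° → -147.976°, shortest Δλ = -6.482° (west) — does not cross 180°.
Leg 2: -147.976° → +177.024°, shortest Δλ = -35.0° (west) — crosses 180°.
Leg 3: +177.024° → -175.694°, shortest Δλ = 7.282° (east) — crosses 180°.
Total crossings: 2.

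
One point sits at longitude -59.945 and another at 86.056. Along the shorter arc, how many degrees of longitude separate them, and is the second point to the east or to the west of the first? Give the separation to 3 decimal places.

Raw difference: 86.056 − -59.945 = 146.001°.
Normalise into (−180°, 180°]: 146.001° stays 146.001°.
Positive ⇒ the second point lies to the east; separation 146.001°.

146.001° east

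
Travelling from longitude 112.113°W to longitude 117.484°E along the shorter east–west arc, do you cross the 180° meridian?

Yes

Naïve |117.484 − -112.113| = 229.597° > 180°, so the shorter arc goes the other way round — across 180°.
Signed shortest Δλ = ((117.484 − -112.113 + 180) mod 360) − 180 = -130.403°.
Going west by 130.403° from -112.113° passes through 180° before reaching +117.484°.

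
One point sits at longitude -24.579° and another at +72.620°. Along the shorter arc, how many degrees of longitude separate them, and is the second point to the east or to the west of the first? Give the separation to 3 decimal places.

97.199° east

Raw difference: 72.620 − -24.579 = 97.199°.
Normalise into (−180°, 180°]: 97.199° stays 97.199°.
Positive ⇒ the second point lies to the east; separation 97.199°.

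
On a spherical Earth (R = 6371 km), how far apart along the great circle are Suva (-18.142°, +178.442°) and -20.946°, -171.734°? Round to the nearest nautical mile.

Δλ = -171.734 − 178.442 = -350.176°; wrapped into (−180°, 180°]: 9.824°.
Δφ = -20.946 − -18.142 = -2.804°.
a = sin²(Δφ/2) + cos φ₁ · cos φ₂ · sin²(Δλ/2) = 0.007105.
c = 2·atan2(√a, √(1−a)) = 0.16879 rad → d = 6371·c ≈ 1075.35 km ≈ 580.64 nmi.

581 nmi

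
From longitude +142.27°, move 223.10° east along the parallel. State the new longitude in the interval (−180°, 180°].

Start at +142.27°; shift +223.10° → +365.37°.
+365.37° lies outside (−180°, 180°]; subtract 360° → +5.37°.

+5.37°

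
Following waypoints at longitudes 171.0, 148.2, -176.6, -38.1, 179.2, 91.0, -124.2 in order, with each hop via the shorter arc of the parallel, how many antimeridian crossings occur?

Leg 1: +171.0° → +148.2°, shortest Δλ = -22.8° (west) — does not cross 180°.
Leg 2: +148.2° → -176.6°, shortest Δλ = 35.2° (east) — crosses 180°.
Leg 3: -176.6° → -38.1°, shortest Δλ = 138.5° (east) — does not cross 180°.
Leg 4: -38.1° → +179.2°, shortest Δλ = -142.7° (west) — crosses 180°.
Leg 5: +179.2° → +91.0°, shortest Δλ = -88.2° (west) — does not cross 180°.
Leg 6: +91.0° → -124.2°, shortest Δλ = 144.8° (east) — crosses 180°.
Total crossings: 3.

3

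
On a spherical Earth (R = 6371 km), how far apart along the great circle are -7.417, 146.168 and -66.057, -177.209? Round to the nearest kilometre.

Δλ = -177.209 − 146.168 = -323.377°; wrapped into (−180°, 180°]: 36.623°.
Δφ = -66.057 − -7.417 = -58.640°.
a = sin²(Δφ/2) + cos φ₁ · cos φ₂ · sin²(Δλ/2) = 0.279518.
c = 2·atan2(√a, √(1−a)) = 1.11412 rad → d = 6371·c ≈ 7098.08 km.

7098 km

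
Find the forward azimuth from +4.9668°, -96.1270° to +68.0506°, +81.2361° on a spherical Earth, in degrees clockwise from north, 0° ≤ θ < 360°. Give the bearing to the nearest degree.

Δλ = 81.2361 − -96.1270 = 177.3631°.
θ = atan2( sin Δλ · cos φ₂ , cos φ₁ · sin φ₂ − sin φ₁ · cos φ₂ · cos Δλ )
  = atan2(0.01720, 0.95636) = 1.030° → normalised to [0°, 360°): 1.030°.

1°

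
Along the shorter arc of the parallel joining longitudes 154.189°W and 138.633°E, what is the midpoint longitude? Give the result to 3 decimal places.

172.222°E

Signed shortest Δλ from -154.189° to +138.633° is -67.178°.
Midpoint longitude = -154.189° + (-67.178°)/2 = -154.189° − 33.589° = -187.778°.
Normalise into (−180°, 180°]: +172.222°.
(The naïve average (-154.189 + +138.633)/2 = -7.778° is on the wrong side of the globe.)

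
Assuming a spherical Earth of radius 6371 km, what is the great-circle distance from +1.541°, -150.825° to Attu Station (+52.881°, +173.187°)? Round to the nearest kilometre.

Δλ = 173.187 − -150.825 = 324.012°; wrapped into (−180°, 180°]: -35.988°.
Δφ = 52.881 − 1.541 = 51.340°.
a = sin²(Δφ/2) + cos φ₁ · cos φ₂ · sin²(Δλ/2) = 0.245220.
c = 2·atan2(√a, √(1−a)) = 1.03612 rad → d = 6371·c ≈ 6601.13 km.

6601 km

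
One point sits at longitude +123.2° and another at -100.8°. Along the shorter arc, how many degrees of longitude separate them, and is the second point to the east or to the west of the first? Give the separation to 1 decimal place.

136.0° east

Raw difference: -100.8 − 123.2 = -224.0°.
Normalise into (−180°, 180°]: -224.0° + 360° = 136.0°.
Positive ⇒ the second point lies to the east; separation 136.0°.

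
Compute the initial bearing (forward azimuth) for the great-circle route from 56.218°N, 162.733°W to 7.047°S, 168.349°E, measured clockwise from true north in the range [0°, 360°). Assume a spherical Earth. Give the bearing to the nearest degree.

Δλ = 168.349 − -162.733 = 331.082°; wrapped into (−180°, 180°]: -28.918°.
θ = atan2( sin Δλ · cos φ₂ , cos φ₁ · sin φ₂ − sin φ₁ · cos φ₂ · cos Δλ )
  = atan2(-0.47990, -0.79024) = -148.730° → normalised to [0°, 360°): 211.270°.

211°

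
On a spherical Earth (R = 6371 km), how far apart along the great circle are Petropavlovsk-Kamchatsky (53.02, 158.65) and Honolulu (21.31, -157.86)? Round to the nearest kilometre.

Δλ = -157.86 − 158.65 = -316.51°; wrapped into (−180°, 180°]: 43.49°.
Δφ = 21.31 − 53.02 = -31.71°.
a = sin²(Δφ/2) + cos φ₁ · cos φ₂ · sin²(Δλ/2) = 0.151558.
c = 2·atan2(√a, √(1−a)) = 0.79975 rad → d = 6371·c ≈ 5095.22 km.

5095 km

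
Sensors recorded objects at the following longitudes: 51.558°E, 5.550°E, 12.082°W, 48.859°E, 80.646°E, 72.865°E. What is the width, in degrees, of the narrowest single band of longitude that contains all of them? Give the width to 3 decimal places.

92.728°

Sort the longitudes: -12.082°, +5.550°, +48.859°, +51.558°, +72.865°, +80.646°.
Eastward gaps between consecutive values (wrapping around): 17.632°, 43.309°, 2.699°, 21.307°, 7.781°, 267.272°.
Largest gap = 267.272° ⇒ minimal covering band is its complement: 360° − 267.272° = 92.728°.
Band runs from -12.082° eastward to +80.646°.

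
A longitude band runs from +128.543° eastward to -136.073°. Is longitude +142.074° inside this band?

Yes

Band width going east from +128.543° to -136.073°: ((-136.073 − 128.543) mod 360) = 95.384°.
Offset of +142.074° east of the west edge: ((142.074 − 128.543) mod 360) = 13.531°.
13.531° ≤ 95.384° ⇒ inside.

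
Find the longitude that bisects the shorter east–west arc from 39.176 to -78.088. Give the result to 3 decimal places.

-19.456°

Signed shortest Δλ from +39.176° to -78.088° is -117.264°.
Midpoint longitude = +39.176° + (-117.264°)/2 = +39.176° − 58.632° = -19.456°.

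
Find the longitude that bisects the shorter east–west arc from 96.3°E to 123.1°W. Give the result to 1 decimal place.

166.6°E

Signed shortest Δλ from +96.3° to -123.1° is +140.6°.
Midpoint longitude = +96.3° + (+140.6°)/2 = +96.3° + 70.3° = +166.6°.
(The naïve average (+96.3 + -123.1)/2 = -13.4° is on the wrong side of the globe.)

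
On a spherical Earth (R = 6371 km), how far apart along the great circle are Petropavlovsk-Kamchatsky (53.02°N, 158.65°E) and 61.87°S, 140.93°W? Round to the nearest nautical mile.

7467 nmi

Δλ = -140.93 − 158.65 = -299.58°; wrapped into (−180°, 180°]: 60.42°.
Δφ = -61.87 − 53.02 = -114.89°.
a = sin²(Δφ/2) + cos φ₁ · cos φ₂ · sin²(Δλ/2) = 0.782243.
c = 2·atan2(√a, √(1−a)) = 2.17061 rad → d = 6371·c ≈ 13828.94 km ≈ 7467.03 nmi.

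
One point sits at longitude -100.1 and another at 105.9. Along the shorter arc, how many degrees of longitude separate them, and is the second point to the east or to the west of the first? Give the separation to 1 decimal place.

Raw difference: 105.9 − -100.1 = 206.0°.
Normalise into (−180°, 180°]: 206.0° − 360° = -154.0°.
Negative ⇒ the second point lies to the west; separation 154.0°.

154.0° west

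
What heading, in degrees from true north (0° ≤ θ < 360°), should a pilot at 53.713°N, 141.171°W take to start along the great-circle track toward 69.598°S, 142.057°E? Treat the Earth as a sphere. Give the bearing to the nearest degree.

Δλ = 142.057 − -141.171 = 283.228°; wrapped into (−180°, 180°]: -76.772°.
θ = atan2( sin Δλ · cos φ₂ , cos φ₁ · sin φ₂ − sin φ₁ · cos φ₂ · cos Δλ )
  = atan2(-0.33936, -0.61900) = -151.267° → normalised to [0°, 360°): 208.733°.

209°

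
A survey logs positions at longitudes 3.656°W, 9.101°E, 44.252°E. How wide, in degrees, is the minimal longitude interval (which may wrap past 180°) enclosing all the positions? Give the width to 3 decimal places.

47.908°

Sort the longitudes: -3.656°, +9.101°, +44.252°.
Eastward gaps between consecutive values (wrapping around): 12.757°, 35.151°, 312.092°.
Largest gap = 312.092° ⇒ minimal covering band is its complement: 360° − 312.092° = 47.908°.
Band runs from -3.656° eastward to +44.252°.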